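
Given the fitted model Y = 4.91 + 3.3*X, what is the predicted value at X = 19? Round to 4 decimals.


Plug X = 19 into Y = 4.91 + 3.3*X:
Y = 4.91 + 62.7000 = 67.6100.

67.6100


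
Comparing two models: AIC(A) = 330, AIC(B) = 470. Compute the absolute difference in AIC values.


|AIC_A - AIC_B| = |330 - 470| = 140.
Model A is preferred (lower AIC).

140


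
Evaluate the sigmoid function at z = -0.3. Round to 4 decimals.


exp(0.3000) = 1.3499.
1 + exp(-z) = 2.3499.
sigmoid = 1/2.3499 = 0.4256.

0.4256


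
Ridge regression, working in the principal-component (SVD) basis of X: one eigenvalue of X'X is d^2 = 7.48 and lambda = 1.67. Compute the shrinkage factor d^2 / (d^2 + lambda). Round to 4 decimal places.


Compute the denominator: 7.48 + 1.67 = 9.1500.
Shrinkage factor = 7.48 / 9.1500 = 0.8175.

0.8175


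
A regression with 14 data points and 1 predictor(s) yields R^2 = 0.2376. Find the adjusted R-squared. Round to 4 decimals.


Using the formula:
(1 - 0.2376) = 0.7624.
Multiply by 13/12: 0.7624 * 13 = 9.9112, then 9.9112 / 12 = 0.8259.
Adj R^2 = 1 - 0.8259 = 0.1741.

0.1741


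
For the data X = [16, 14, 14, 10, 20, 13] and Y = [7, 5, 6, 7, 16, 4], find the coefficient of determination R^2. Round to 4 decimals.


The fitted line is Y = -7.0000 + 1.0000*X.
SSres = 38.0000, SStot = 93.5000.
R^2 = 1 - SSres/SStot = 0.5936.

0.5936


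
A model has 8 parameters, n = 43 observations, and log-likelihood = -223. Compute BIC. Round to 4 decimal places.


Compute k*ln(n) = 8*ln(43) = 8*3.761200 = 30.089600.
Then -2*loglik = 446.
BIC = 30.089600 + 446 = 476.089600, which rounds to 476.0896.

476.0896


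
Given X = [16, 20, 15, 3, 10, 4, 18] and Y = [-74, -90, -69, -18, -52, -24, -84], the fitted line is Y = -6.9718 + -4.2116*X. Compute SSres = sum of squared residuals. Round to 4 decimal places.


For each point, residual = actual - predicted.
Residuals: [0.3574, 1.2038, 1.1458, 1.6066, -2.9122, -0.1818, -1.2194].
Sum of squared residuals = 15.4718.

15.4718


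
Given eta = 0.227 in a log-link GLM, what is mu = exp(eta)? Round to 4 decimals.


mu = exp(eta) = exp(0.227).
= 1.2548.

1.2548


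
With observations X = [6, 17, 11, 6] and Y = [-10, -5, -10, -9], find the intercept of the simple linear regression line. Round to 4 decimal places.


First find the slope: b1 = 0.3780.
Means: xbar = 10.0000, ybar = -8.5000.
b0 = ybar - b1 * xbar = -8.5000 - 0.3780 * 10.0000 = -12.2805.

-12.2805


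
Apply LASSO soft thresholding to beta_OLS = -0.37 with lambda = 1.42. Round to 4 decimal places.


Absolute value: |-0.37| = 0.37.
Compare to lambda = 1.42.
Since |beta| <= lambda, the coefficient is set to 0.

0.0000


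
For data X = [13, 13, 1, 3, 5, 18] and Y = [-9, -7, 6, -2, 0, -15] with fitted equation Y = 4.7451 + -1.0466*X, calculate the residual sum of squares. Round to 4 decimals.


For each point, residual = actual - predicted.
Residuals: [-0.1393, 1.8607, 2.3015, -3.6053, 0.4879, -0.9063].
Sum of squared residuals = 22.8361.

22.8361


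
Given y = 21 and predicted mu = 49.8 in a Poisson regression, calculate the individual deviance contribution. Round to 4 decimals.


Compute y*ln(y/mu) = 21*ln(21/49.8) = 21*-0.863493 = -18.133353.
y - mu = -28.8.
D = 2*(-18.133353 - (-28.8)) = 21.333294, which rounds to 21.3333.

21.3333


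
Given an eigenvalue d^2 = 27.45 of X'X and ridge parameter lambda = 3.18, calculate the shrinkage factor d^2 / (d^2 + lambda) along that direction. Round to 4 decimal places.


d^2 + lambda = 27.45 + 3.18 = 30.6300.
Shrinkage factor = 27.45/30.6300 = 0.8962.

0.8962


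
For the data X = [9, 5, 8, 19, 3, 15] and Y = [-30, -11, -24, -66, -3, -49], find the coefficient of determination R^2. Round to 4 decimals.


After computing the OLS fit (b0=7.5654, b1=-3.8711):
SSres = 11.7601, SStot = 2781.5000.
R^2 = 1 - 11.7601/2781.5000 = 0.9958.

0.9958


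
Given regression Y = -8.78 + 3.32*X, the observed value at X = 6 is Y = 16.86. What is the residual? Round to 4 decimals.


Predicted = -8.78 + 3.32 * 6 = 11.1400.
Residual = 16.86 - 11.1400 = 5.7200.

5.7200


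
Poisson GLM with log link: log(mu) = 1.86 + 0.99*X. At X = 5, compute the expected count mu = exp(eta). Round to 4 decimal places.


Linear predictor: eta = 1.86 + (0.99)(5) = 6.8100.
Expected count: mu = exp(6.8100) = 906.8708.

906.8708


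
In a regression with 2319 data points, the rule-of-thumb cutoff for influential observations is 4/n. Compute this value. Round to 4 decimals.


The threshold is 4/n.
4/2319 = 0.0017.

0.0017


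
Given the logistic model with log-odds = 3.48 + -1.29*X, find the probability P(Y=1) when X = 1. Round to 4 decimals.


Compute z = 3.48 + (-1.29)(1) = 2.1900.
exp(-z) = 0.1119.
P = 1/(1 + 0.1119) = 0.8993.

0.8993


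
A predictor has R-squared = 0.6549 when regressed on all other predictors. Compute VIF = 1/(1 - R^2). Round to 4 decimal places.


Using VIF = 1/(1 - R^2_j):
1 - 0.6549 = 0.3451.
VIF = 2.8977.

2.8977


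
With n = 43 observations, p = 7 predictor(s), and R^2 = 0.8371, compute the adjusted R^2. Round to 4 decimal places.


Plug in: Adj R^2 = 1 - (1 - 0.8371) * 42/35.
= 1 - 0.1629 * 42/35
= 1 - 6.8418 / 35
= 1 - 0.1955 = 0.8045.

0.8045


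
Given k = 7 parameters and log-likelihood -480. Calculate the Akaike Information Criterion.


Compute:
2k = 2*7 = 14.
-2*loglik = -2*(-480) = 960.
AIC = 14 + 960 = 974.

974


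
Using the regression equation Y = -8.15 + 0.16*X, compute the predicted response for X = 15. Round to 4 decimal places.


Plug X = 15 into Y = -8.15 + 0.16*X:
Y = -8.15 + 2.4000 = -5.7500.

-5.7500


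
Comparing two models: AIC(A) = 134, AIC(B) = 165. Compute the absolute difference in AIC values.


Compute |134 - 165| = 31.
Model A has the smaller AIC.

31


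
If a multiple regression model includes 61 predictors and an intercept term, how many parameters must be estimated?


Including the intercept, the model has 61 predictor coefficients + 1 intercept.
Total = 62.

62


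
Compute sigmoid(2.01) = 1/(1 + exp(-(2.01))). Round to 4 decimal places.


Compute exp(-2.0100) = 0.1340.
Sigmoid = 1 / (1 + 0.1340) = 1 / 1.1340 = 0.8818.

0.8818


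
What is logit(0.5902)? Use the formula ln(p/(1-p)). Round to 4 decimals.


Compute the odds: 0.5902/0.4098 = 1.4402.
Take the natural log: ln(1.4402) = 0.3648.

0.3648


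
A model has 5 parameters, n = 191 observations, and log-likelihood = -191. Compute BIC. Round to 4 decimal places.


ln(191) = 5.252273.
k * ln(n) = 5 * 5.252273 = 26.261365.
-2L = 382.
BIC = 26.261365 + 382 = 408.261365, which rounds to 408.2614.

408.2614


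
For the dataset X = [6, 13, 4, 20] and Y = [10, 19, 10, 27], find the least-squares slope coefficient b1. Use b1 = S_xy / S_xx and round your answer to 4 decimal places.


First compute the means: xbar = 10.7500, ybar = 16.5000.
Then S_xx = sum((xi - xbar)^2) = 158.7500.
S_xy = sum((xi - xbar)(yi - ybar)) = 177.5000.
b1 = S_xy / S_xx = 177.5000 / 158.7500 = 1.1181.

1.1181


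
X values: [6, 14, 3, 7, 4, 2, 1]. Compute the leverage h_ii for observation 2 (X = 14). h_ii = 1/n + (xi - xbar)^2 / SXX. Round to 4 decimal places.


Mean of X: xbar = 5.2857.
SXX = 115.4286.
For X = 14: h = 1/7 + (14 - 5.2857)^2/115.4286 = 0.8007.

0.8007


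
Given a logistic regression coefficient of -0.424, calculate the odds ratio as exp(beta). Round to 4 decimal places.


Odds ratio = exp(beta) = exp(-0.424).
= 0.6544.

0.6544


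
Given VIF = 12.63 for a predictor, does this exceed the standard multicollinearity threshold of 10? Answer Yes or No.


The threshold is 10.
VIF = 12.63 is >= 10.
Multicollinearity indication: Yes.

Yes


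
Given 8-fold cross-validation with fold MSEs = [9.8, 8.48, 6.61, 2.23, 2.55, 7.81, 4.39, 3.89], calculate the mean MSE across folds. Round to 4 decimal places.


Sum of fold MSEs = 45.7600.
Average = 45.7600 / 8 = 5.7200.

5.7200


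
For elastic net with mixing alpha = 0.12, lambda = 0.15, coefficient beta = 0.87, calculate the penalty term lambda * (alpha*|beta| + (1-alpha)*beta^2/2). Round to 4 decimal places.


L1 component = 0.12 * |0.87| = 0.1044.
L2 component = 0.88 * 0.87^2 / 2 = 0.3330.
Penalty = 0.15 * (0.1044 + 0.3330) = 0.15 * 0.4374 = 0.0656.

0.0656


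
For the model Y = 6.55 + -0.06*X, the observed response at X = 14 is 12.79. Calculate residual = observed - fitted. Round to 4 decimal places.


Predicted = 6.55 + -0.06 * 14 = 5.7100.
Residual = 12.79 - 5.7100 = 7.0800.

7.0800


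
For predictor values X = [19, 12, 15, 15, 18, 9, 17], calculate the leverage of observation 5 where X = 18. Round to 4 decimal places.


n = 7, xbar = 15.0000.
SXX = sum((xi - xbar)^2) = 74.0000.
h = 1/7 + (18 - 15.0000)^2 / 74.0000 = 0.2645.

0.2645


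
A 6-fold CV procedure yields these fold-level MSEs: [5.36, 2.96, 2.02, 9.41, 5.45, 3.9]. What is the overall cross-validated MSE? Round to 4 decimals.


Total MSE across folds = 29.1000.
CV-MSE = 29.1000/6 = 4.8500.

4.8500


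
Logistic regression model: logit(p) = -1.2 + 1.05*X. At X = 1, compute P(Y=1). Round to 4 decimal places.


Compute z = -1.2 + (1.05)(1) = -0.1500.
exp(-z) = 1.1618.
P = 1/(1 + 1.1618) = 0.4626.

0.4626


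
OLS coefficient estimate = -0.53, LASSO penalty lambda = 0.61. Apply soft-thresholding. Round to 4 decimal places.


Check: |-0.53| = 0.53 vs lambda = 0.61.
Since |beta| <= lambda, the coefficient is set to 0.
Soft-thresholded coefficient = 0.0000.

0.0000


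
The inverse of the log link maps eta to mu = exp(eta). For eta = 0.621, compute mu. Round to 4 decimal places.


The inverse log link gives:
mu = exp(0.621) = 1.8608.

1.8608


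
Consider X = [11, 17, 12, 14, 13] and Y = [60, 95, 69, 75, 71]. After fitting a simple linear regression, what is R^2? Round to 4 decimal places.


After computing the OLS fit (b0=-0.5849, b1=5.5660):
SSres = 15.2075, SStot = 672.0000.
R^2 = 1 - 15.2075/672.0000 = 0.9774.

0.9774


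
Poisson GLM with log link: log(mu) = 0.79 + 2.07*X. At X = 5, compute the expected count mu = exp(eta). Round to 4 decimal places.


eta = 0.79 + 2.07 * 5 = 11.1400.
mu = exp(11.1400) = 68871.6564.

68871.6564


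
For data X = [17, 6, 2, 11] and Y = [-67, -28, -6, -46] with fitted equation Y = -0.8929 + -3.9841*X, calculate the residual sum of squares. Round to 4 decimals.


Predicted values from Y = -0.8929 + -3.9841*X.
Residuals: [1.6226, -3.2025, 2.8611, -1.2820].
SSres = 22.7183.

22.7183


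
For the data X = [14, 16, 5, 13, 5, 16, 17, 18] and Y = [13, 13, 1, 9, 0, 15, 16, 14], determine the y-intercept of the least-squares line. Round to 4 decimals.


First find the slope: b1 = 1.1862.
Means: xbar = 13.0000, ybar = 10.1250.
b0 = ybar - b1 * xbar = 10.1250 - 1.1862 * 13.0000 = -5.2952.

-5.2952


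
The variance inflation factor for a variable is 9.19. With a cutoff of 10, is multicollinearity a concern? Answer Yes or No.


Compare VIF = 9.19 to the threshold of 10.
9.19 < 10, so the answer is No.

No


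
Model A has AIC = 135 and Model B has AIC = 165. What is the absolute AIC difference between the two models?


Compute |135 - 165| = 30.
Model A has the smaller AIC.

30


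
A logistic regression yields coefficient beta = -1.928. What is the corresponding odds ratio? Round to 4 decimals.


Odds ratio = exp(beta) = exp(-1.928).
= 0.1454.

0.1454


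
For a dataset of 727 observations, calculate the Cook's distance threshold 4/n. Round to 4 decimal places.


The threshold is 4/n.
4/727 = 0.0055.

0.0055


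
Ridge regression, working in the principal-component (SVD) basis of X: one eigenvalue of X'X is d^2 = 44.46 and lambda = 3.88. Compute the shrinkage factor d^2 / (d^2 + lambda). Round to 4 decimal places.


Denominator = d^2 + lambda = 44.46 + 3.88 = 48.3400.
Shrinkage = 44.46 / 48.3400 = 0.9197.

0.9197


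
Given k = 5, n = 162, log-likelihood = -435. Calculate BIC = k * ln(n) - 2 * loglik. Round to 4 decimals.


ln(162) = 5.087596.
k * ln(n) = 5 * 5.087596 = 25.437980.
-2L = 870.
BIC = 25.437980 + 870 = 895.437980, which rounds to 895.4380.

895.4380


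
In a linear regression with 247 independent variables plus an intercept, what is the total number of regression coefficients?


Each predictor gets one coefficient, plus one intercept.
Total parameters = 247 + 1 = 248.

248


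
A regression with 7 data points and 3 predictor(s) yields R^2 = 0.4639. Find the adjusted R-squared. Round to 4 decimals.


Adjusted R^2 = 1 - (1 - R^2) * (n-1)/(n-p-1).
(1 - R^2) = 0.5361.
(n-1)/(n-p-1) = 6/3.
(1 - R^2) * (n-1) = 0.5361 * 6 = 3.2166.
Divide by (n-p-1): 3.2166 / 3 = 1.0722.
Adj R^2 = 1 - 1.0722 = -0.0722.

-0.0722


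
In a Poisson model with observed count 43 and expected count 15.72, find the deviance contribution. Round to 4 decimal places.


First: ln(43/15.72) = 1.006266.
Then: 43 * 1.006266 = 43.269438.
y - mu = 43 - 15.72 = 27.28.
D = 2(43.269438 - 27.28) = 31.978876, which rounds to 31.9789.

31.9789


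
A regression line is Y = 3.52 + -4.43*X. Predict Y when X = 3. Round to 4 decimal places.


Predicted value:
Y = 3.52 + (-4.43)(3) = 3.52 + -13.2900 = -9.7700.

-9.7700


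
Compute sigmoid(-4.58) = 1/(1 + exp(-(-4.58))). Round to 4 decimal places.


First, exp(4.5800) = 97.5144.
Then sigma(z) = 1/(1 + 97.5144) = 0.0102.

0.0102


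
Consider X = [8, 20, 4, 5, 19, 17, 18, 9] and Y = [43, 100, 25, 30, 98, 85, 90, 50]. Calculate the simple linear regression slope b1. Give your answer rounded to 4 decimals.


Calculate xbar = 12.5000, ybar = 65.1250.
S_xx = 310.0000, S_xy = 1458.5000.
Using b1 = S_xy / S_xx = 1458.5000 / 310.0000, we get b1 = 4.7048.

4.7048


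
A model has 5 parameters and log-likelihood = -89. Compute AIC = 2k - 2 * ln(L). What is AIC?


Compute:
2k = 2*5 = 10.
-2*loglik = -2*(-89) = 178.
AIC = 10 + 178 = 188.

188


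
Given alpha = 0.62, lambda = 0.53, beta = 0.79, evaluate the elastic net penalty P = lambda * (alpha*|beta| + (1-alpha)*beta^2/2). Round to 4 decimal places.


alpha * |beta| = 0.62 * 0.79 = 0.4898.
(1-alpha) * beta^2/2 = 0.38 * 0.6241/2 = 0.1186.
Total = 0.53 * (0.4898 + 0.1186) = 0.3224.

0.3224


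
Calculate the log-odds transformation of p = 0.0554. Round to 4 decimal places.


1 - p = 0.9446.
p/(1-p) = 0.0586.
logit = ln(0.0586) = -2.8362.

-2.8362


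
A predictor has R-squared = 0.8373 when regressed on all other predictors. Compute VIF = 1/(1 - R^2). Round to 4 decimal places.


Denominator: 1 - 0.8373 = 0.1627.
VIF = 1 / 0.1627 = 6.1463.

6.1463


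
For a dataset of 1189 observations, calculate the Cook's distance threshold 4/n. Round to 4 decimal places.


The threshold is 4/n.
4/1189 = 0.0034.

0.0034


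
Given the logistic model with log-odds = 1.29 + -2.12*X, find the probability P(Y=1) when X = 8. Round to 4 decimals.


Linear predictor: z = 1.29 + -2.12 * 8 = -15.6700.
P = 1/(1 + exp(15.6700)) = 1/(1 + 6388435.7511) = 0.0000.

0.0000


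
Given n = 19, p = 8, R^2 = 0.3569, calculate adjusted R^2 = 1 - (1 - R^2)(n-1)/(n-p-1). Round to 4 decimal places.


Using the formula:
(1 - 0.3569) = 0.6431.
Multiply by 18/10: 0.6431 * 18 = 11.5758, then 11.5758 / 10 = 1.1576.
Adj R^2 = 1 - 1.1576 = -0.1576.

-0.1576


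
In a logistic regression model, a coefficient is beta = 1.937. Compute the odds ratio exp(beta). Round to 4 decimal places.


exp(1.937) = 6.9379.
So the odds ratio is 6.9379.

6.9379


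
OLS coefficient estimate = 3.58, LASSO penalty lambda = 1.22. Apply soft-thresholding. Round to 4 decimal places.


Absolute value: |3.58| = 3.58.
Compare to lambda = 1.22.
Since |beta| > lambda, coefficient = sign(beta)*(|beta| - lambda) = 2.3600.

2.3600


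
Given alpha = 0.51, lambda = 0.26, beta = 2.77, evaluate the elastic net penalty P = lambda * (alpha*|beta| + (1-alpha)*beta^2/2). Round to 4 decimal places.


alpha * |beta| = 0.51 * 2.77 = 1.4127.
(1-alpha) * beta^2/2 = 0.49 * 7.6729/2 = 1.8799.
Total = 0.26 * (1.4127 + 1.8799) = 0.8561.

0.8561


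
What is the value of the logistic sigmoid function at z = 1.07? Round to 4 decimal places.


exp(-1.0700) = 0.3430.
1 + exp(-z) = 1.3430.
sigmoid = 1/1.3430 = 0.7446.

0.7446


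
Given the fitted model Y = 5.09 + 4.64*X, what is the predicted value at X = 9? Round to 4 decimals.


Substitute X = 9 into the equation:
Y = 5.09 + 4.64 * 9 = 5.09 + 41.7600 = 46.8500.

46.8500


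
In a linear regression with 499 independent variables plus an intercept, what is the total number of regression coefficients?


Total coefficients = number of predictors + 1 (for the intercept).
= 499 + 1 = 500.

500


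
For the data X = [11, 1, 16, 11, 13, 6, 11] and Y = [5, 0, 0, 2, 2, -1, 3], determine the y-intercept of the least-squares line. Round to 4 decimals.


Compute b1 = 0.1489 from the OLS formula.
With xbar = 9.8571 and ybar = 1.5714, the intercept is:
b0 = 1.5714 - 0.1489 * 9.8571 = 0.1036.

0.1036


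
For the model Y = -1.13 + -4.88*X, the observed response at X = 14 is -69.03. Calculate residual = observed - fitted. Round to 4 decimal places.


Compute yhat = -1.13 + (-4.88)(14) = -69.4500.
Residual = actual - predicted = -69.03 - -69.4500 = 0.4200.

0.4200


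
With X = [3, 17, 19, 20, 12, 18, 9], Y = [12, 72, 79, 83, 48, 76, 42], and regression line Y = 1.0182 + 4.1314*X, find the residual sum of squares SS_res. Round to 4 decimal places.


Predicted values from Y = 1.0182 + 4.1314*X.
Residuals: [-1.4124, 0.7480, -0.5148, -0.6462, -2.5950, 0.6166, 3.7992].
SSres = 24.7851.

24.7851


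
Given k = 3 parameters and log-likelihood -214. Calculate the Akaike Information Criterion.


AIC = 2k - 2*loglik = 2(3) - 2(-214).
= 6 + 428 = 434.

434


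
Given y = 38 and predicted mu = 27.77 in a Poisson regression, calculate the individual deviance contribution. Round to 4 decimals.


First: ln(38/27.77) = 0.313630.
Then: 38 * 0.313630 = 11.917940.
y - mu = 38 - 27.77 = 10.23.
D = 2(11.917940 - 10.23) = 3.375880, which rounds to 3.3759.

3.3759


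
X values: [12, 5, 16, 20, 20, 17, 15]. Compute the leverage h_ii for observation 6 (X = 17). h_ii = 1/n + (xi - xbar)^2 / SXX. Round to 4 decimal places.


n = 7, xbar = 15.0000.
SXX = sum((xi - xbar)^2) = 164.0000.
h = 1/7 + (17 - 15.0000)^2 / 164.0000 = 0.1672.

0.1672


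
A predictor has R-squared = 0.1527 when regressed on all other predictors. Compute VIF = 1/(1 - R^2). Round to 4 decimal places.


Denominator: 1 - 0.1527 = 0.8473.
VIF = 1 / 0.8473 = 1.1802.

1.1802


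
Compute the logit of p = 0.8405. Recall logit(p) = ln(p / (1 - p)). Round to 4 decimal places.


The odds are p/(1-p) = 0.8405 / 0.1595 = 5.2696.
logit(p) = ln(5.2696) = 1.6620.

1.6620


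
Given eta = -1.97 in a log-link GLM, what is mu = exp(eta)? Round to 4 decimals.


mu = exp(eta) = exp(-1.97).
= 0.1395.

0.1395


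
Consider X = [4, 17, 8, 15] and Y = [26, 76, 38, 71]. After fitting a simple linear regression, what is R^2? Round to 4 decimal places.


After computing the OLS fit (b0=8.3500, b1=4.0364):
SSres = 14.6045, SStot = 1806.7500.
R^2 = 1 - 14.6045/1806.7500 = 0.9919.

0.9919


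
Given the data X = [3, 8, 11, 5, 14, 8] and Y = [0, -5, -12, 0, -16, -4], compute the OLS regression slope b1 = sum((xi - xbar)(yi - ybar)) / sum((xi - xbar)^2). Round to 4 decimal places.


First compute the means: xbar = 8.1667, ybar = -6.1667.
Then S_xx = sum((xi - xbar)^2) = 78.8333.
S_xy = sum((xi - xbar)(yi - ybar)) = -125.8333.
b1 = S_xy / S_xx = -125.8333 / 78.8333 = -1.5962.

-1.5962


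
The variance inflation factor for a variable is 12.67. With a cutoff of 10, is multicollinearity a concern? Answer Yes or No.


The threshold is 10.
VIF = 12.67 is >= 10.
Multicollinearity indication: Yes.

Yes


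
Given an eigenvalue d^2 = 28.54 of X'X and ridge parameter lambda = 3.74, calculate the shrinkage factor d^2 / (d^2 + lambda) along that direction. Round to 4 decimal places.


Compute the denominator: 28.54 + 3.74 = 32.2800.
Shrinkage factor = 28.54 / 32.2800 = 0.8841.

0.8841


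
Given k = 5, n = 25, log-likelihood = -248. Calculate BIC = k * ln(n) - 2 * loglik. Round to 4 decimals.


Compute k*ln(n) = 5*ln(25) = 5*3.218876 = 16.094380.
Then -2*loglik = 496.
BIC = 16.094380 + 496 = 512.094380, which rounds to 512.0944.

512.0944


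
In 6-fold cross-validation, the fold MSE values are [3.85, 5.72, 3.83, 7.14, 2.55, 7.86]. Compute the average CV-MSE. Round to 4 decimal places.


Sum of fold MSEs = 30.9500.
Average = 30.9500 / 6 = 5.1583.

5.1583


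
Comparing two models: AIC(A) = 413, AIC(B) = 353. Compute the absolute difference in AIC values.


Compute |413 - 353| = 60.
Model B has the smaller AIC.

60


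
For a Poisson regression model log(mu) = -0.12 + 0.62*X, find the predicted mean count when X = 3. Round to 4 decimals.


Compute eta = -0.12 + 0.62 * 3 = 1.7400.
Apply inverse link: mu = e^1.7400 = 5.6973.

5.6973


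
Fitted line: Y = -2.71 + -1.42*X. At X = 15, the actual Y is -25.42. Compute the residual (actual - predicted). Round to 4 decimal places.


Fitted value at X = 15 is yhat = -2.71 + -1.42*15 = -24.0100.
Residual = -25.42 - -24.0100 = -1.4100.

-1.4100


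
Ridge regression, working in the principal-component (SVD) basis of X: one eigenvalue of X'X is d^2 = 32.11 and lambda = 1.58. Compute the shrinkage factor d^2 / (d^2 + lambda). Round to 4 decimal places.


Compute the denominator: 32.11 + 1.58 = 33.6900.
Shrinkage factor = 32.11 / 33.6900 = 0.9531.

0.9531


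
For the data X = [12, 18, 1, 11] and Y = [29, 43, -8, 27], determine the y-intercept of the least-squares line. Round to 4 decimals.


Compute b1 = 3.0570 from the OLS formula.
With xbar = 10.5000 and ybar = 22.7500, the intercept is:
b0 = 22.7500 - 3.0570 * 10.5000 = -9.3490.

-9.3490


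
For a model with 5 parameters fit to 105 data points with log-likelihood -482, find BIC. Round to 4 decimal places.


Compute k*ln(n) = 5*ln(105) = 5*4.653960 = 23.269800.
Then -2*loglik = 964.
BIC = 23.269800 + 964 = 987.269800, which rounds to 987.2698.

987.2698


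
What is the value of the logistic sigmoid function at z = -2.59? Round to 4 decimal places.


exp(2.5900) = 13.3298.
1 + exp(-z) = 14.3298.
sigmoid = 1/14.3298 = 0.0698.

0.0698


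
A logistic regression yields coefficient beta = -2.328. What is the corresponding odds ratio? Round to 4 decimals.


exp(-2.328) = 0.0975.
So the odds ratio is 0.0975.

0.0975


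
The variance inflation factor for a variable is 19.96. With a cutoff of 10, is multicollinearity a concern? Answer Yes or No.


The threshold is 10.
VIF = 19.96 is >= 10.
Multicollinearity indication: Yes.

Yes


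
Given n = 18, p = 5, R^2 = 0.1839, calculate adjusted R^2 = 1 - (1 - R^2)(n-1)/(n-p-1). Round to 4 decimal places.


Plug in: Adj R^2 = 1 - (1 - 0.1839) * 17/12.
= 1 - 0.8161 * 17/12
= 1 - 13.8737 / 12
= 1 - 1.1561 = -0.1561.

-0.1561


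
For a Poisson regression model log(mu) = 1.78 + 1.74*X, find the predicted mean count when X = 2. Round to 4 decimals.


Compute eta = 1.78 + 1.74 * 2 = 5.2600.
Apply inverse link: mu = e^5.2600 = 192.4815.

192.4815


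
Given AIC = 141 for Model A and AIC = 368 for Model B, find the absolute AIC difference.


Compute |141 - 368| = 227.
Model A has the smaller AIC.

227


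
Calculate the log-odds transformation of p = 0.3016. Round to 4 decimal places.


1 - p = 0.6984.
p/(1-p) = 0.4318.
logit = ln(0.4318) = -0.8397.

-0.8397


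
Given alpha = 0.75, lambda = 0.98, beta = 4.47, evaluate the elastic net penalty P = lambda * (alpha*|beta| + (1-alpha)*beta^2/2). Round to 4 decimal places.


L1 component = 0.75 * |4.47| = 3.3525.
L2 component = 0.25 * 4.47^2 / 2 = 2.4976.
Penalty = 0.98 * (3.3525 + 2.4976) = 0.98 * 5.8501 = 5.7331.

5.7331


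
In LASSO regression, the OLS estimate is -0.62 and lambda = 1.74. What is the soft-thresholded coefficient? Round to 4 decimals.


Check: |-0.62| = 0.62 vs lambda = 1.74.
Since |beta| <= lambda, the coefficient is set to 0.
Soft-thresholded coefficient = 0.0000.

0.0000


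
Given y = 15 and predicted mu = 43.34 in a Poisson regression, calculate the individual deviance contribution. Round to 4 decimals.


First: ln(15/43.34) = -1.061026.
Then: 15 * -1.061026 = -15.915390.
y - mu = 15 - 43.34 = -28.34.
D = 2(-15.915390 - -28.34) = 24.849220, which rounds to 24.8492.

24.8492


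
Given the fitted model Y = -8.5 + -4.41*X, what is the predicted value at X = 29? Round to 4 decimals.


Plug X = 29 into Y = -8.5 + -4.41*X:
Y = -8.5 + -127.8900 = -136.3900.

-136.3900


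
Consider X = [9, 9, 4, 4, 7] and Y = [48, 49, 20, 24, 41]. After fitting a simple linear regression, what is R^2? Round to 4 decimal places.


The fitted line is Y = 1.0952 + 5.3492*X.
SSres = 16.1270, SStot = 737.2000.
R^2 = 1 - SSres/SStot = 0.9781.

0.9781


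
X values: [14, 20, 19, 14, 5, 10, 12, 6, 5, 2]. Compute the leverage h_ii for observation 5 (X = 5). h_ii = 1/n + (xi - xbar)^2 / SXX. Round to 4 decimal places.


Mean of X: xbar = 10.7000.
SXX = 342.1000.
For X = 5: h = 1/10 + (5 - 10.7000)^2/342.1000 = 0.1950.

0.1950


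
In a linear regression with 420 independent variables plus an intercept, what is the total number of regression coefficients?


Including the intercept, the model has 420 predictor coefficients + 1 intercept.
Total = 421.

421


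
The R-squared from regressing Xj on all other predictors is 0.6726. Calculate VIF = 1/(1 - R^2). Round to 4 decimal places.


VIF = 1 / (1 - 0.6726).
= 1 / 0.3274 = 3.0544.

3.0544


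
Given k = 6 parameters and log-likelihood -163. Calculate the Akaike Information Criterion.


AIC = 2*6 - 2*(-163).
= 12 + 326 = 338.

338


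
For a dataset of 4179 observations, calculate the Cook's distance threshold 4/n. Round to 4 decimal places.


Cook's distance cutoff = 4/n = 4/4179.
= 0.0010.

0.0010


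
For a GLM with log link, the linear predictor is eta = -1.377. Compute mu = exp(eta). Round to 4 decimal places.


mu = exp(eta) = exp(-1.377).
= 0.2523.

0.2523


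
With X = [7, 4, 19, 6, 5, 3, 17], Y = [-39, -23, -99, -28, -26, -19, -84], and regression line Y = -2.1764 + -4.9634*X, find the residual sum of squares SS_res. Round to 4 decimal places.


Compute predicted values, then residuals = yi - yhat_i.
Residuals: [-2.0798, -0.9700, -2.5190, 3.9568, 0.9934, -1.9334, 2.5542].
SSres = sum(residual^2) = 38.5169.

38.5169


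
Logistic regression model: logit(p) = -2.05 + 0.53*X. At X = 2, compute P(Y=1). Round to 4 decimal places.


Compute z = -2.05 + (0.53)(2) = -0.9900.
exp(-z) = 2.6912.
P = 1/(1 + 2.6912) = 0.2709.

0.2709


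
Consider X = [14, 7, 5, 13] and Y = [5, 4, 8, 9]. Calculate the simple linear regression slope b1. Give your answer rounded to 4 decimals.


The sample means are xbar = 9.7500 and ybar = 6.5000.
Compute S_xx = 58.7500 and S_xy = 1.5000.
Slope b1 = S_xy / S_xx = 1.5000 / 58.7500 = 0.0255.

0.0255


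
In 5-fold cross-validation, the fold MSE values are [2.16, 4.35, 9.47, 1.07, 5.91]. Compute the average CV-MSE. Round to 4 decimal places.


Total MSE across folds = 22.9600.
CV-MSE = 22.9600/5 = 4.5920.

4.5920


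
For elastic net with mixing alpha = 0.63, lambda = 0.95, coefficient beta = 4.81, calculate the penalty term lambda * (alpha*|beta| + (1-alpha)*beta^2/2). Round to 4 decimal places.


Compute:
L1 = 0.63 * 4.81 = 3.0303.
L2 = 0.37 * 4.81^2 / 2 = 4.2802.
Penalty = 0.95 * (3.0303 + 4.2802) = 6.9450.

6.9450


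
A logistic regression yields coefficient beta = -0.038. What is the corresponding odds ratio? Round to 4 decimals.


The odds ratio is computed as:
OR = e^(-0.038) = 0.9627.

0.9627


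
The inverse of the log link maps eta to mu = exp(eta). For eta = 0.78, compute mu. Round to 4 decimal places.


mu = exp(eta) = exp(0.78).
= 2.1815.

2.1815


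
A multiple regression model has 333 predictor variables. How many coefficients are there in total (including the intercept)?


Each predictor gets one coefficient, plus one intercept.
Total parameters = 333 + 1 = 334.

334


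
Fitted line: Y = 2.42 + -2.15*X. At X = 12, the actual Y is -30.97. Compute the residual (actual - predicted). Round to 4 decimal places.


Compute yhat = 2.42 + (-2.15)(12) = -23.3800.
Residual = actual - predicted = -30.97 - -23.3800 = -7.5900.

-7.5900


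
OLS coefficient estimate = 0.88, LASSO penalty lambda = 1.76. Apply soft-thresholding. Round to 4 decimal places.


Absolute value: |0.88| = 0.88.
Compare to lambda = 1.76.
Since |beta| <= lambda, the coefficient is set to 0.

0.0000


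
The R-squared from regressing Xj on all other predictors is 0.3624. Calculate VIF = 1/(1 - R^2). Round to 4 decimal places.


Using VIF = 1/(1 - R^2_j):
1 - 0.3624 = 0.6376.
VIF = 1.5684.

1.5684


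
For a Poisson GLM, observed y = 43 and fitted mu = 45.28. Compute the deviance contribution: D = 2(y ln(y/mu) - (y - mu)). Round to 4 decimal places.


First: ln(43/45.28) = -0.051665.
Then: 43 * -0.051665 = -2.221595.
y - mu = 43 - 45.28 = -2.28.
D = 2(-2.221595 - -2.28) = 0.116810, which rounds to 0.1168.

0.1168


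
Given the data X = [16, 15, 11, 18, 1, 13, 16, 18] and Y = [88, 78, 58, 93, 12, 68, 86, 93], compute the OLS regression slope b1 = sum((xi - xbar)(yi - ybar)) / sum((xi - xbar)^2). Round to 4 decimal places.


The sample means are xbar = 13.5000 and ybar = 72.0000.
Compute S_xx = 218.0000 and S_xy = 1060.0000.
Slope b1 = S_xy / S_xx = 1060.0000 / 218.0000 = 4.8624.

4.8624


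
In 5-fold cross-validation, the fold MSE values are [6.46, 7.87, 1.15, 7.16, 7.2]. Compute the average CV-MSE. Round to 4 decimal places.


Add all fold MSEs: 29.8400.
Divide by k = 5: 29.8400/5 = 5.9680.

5.9680


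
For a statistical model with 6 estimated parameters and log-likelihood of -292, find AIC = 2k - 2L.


Compute:
2k = 2*6 = 12.
-2*loglik = -2*(-292) = 584.
AIC = 12 + 584 = 596.

596


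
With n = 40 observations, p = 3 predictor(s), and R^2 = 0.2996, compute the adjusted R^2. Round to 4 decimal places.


Plug in: Adj R^2 = 1 - (1 - 0.2996) * 39/36.
= 1 - 0.7004 * 39/36
= 1 - 27.3156 / 36
= 1 - 0.7588 = 0.2412.

0.2412


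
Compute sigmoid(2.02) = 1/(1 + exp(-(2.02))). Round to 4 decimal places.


exp(-2.0200) = 0.1327.
1 + exp(-z) = 1.1327.
sigmoid = 1/1.1327 = 0.8829.

0.8829


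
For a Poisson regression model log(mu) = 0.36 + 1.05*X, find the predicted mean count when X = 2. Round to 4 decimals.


Compute eta = 0.36 + 1.05 * 2 = 2.4600.
Apply inverse link: mu = e^2.4600 = 11.7048.

11.7048


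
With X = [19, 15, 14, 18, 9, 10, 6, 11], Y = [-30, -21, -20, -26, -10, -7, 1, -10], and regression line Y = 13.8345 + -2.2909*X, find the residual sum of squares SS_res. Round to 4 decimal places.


Predicted values from Y = 13.8345 + -2.2909*X.
Residuals: [-0.3074, -0.4710, -1.7619, 1.4017, -3.2164, 2.0745, 0.9109, 1.3654].
SSres = 22.7282.

22.7282


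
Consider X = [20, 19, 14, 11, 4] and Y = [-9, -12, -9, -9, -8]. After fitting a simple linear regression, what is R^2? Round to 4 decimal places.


After computing the OLS fit (b0=-7.3262, b1=-0.1525):
SSres = 5.2660, SStot = 9.2000.
R^2 = 1 - 5.2660/9.2000 = 0.4276.

0.4276


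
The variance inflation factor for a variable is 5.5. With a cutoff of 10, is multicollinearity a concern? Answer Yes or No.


The threshold is 10.
VIF = 5.5 is < 10.
Multicollinearity indication: No.

No


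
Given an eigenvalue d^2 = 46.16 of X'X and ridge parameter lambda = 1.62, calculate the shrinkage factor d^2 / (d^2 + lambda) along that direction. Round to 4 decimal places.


Compute the denominator: 46.16 + 1.62 = 47.7800.
Shrinkage factor = 46.16 / 47.7800 = 0.9661.

0.9661


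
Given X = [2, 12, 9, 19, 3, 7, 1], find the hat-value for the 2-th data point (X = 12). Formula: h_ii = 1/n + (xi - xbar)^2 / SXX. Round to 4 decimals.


Compute xbar = 7.5714 with n = 7 observations.
SXX = 247.7143.
Leverage = 1/7 + (12 - 7.5714)^2/247.7143 = 0.2220.

0.2220


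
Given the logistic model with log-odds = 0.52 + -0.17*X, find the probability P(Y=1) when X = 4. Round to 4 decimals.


Linear predictor: z = 0.52 + -0.17 * 4 = -0.1600.
P = 1/(1 + exp(0.1600)) = 1/(1 + 1.1735) = 0.4601.

0.4601


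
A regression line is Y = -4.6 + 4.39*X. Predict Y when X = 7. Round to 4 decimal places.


Predicted value:
Y = -4.6 + (4.39)(7) = -4.6 + 30.7300 = 26.1300.

26.1300


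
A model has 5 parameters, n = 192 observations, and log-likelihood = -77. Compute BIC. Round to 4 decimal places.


ln(192) = 5.257495.
k * ln(n) = 5 * 5.257495 = 26.287475.
-2L = 154.
BIC = 26.287475 + 154 = 180.287475, which rounds to 180.2875.

180.2875


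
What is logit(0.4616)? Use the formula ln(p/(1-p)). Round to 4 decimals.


1 - p = 0.5384.
p/(1-p) = 0.8574.
logit = ln(0.8574) = -0.1539.

-0.1539


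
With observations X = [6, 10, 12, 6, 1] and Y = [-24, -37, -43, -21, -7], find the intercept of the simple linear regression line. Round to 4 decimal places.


The slope is b1 = -3.3194.
Sample means are xbar = 7.0000 and ybar = -26.4000.
Intercept: b0 = -26.4000 - (-3.3194)(7.0000) = -3.1639.

-3.1639


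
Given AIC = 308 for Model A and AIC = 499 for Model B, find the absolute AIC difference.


Compute |308 - 499| = 191.
Model A has the smaller AIC.

191


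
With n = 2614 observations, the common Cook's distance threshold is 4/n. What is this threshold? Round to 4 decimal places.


Using the rule of thumb:
Threshold = 4 / 2614 = 0.0015.

0.0015


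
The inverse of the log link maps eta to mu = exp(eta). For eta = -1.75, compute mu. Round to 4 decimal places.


mu = exp(eta) = exp(-1.75).
= 0.1738.

0.1738


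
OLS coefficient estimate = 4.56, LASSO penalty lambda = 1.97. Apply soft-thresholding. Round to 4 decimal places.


|beta_OLS| = 4.56.
lambda = 1.97.
Since |beta| > lambda, coefficient = sign(beta)*(|beta| - lambda) = 2.5900.
Result = 2.5900.

2.5900


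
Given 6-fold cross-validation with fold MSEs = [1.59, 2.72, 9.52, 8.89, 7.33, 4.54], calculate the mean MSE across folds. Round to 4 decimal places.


Add all fold MSEs: 34.5900.
Divide by k = 6: 34.5900/6 = 5.7650.

5.7650


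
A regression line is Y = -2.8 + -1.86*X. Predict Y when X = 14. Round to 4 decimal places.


Substitute X = 14 into the equation:
Y = -2.8 + -1.86 * 14 = -2.8 + -26.0400 = -28.8400.

-28.8400


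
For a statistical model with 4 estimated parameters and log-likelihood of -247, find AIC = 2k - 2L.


Compute:
2k = 2*4 = 8.
-2*loglik = -2*(-247) = 494.
AIC = 8 + 494 = 502.

502


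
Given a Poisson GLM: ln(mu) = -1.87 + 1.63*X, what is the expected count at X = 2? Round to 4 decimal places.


eta = -1.87 + 1.63 * 2 = 1.3900.
mu = exp(1.3900) = 4.0149.

4.0149


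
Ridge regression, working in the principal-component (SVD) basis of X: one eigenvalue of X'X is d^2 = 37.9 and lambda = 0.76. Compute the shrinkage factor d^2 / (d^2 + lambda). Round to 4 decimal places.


Compute the denominator: 37.9 + 0.76 = 38.6600.
Shrinkage factor = 37.9 / 38.6600 = 0.9803.

0.9803


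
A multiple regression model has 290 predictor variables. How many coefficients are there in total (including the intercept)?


Including the intercept, the model has 290 predictor coefficients + 1 intercept.
Total = 291.

291


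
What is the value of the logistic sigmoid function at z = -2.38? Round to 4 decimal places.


First, exp(2.3800) = 10.8049.
Then sigma(z) = 1/(1 + 10.8049) = 0.0847.

0.0847


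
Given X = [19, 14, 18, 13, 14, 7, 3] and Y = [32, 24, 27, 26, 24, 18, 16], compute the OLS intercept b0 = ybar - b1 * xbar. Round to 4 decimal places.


First find the slope: b1 = 0.9032.
Means: xbar = 12.5714, ybar = 23.8571.
b0 = ybar - b1 * xbar = 23.8571 - 0.9032 * 12.5714 = 12.5029.

12.5029


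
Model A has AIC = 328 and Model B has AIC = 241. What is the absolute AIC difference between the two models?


Absolute difference = |328 - 241| = 87.
The model with lower AIC (B) is preferred.

87


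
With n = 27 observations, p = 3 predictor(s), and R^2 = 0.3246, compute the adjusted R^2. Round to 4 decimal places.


Plug in: Adj R^2 = 1 - (1 - 0.3246) * 26/23.
= 1 - 0.6754 * 26/23
= 1 - 17.5604 / 23
= 1 - 0.7635 = 0.2365.

0.2365


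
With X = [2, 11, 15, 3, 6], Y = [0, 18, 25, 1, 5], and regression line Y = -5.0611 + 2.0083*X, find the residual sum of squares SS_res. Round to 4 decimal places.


Predicted values from Y = -5.0611 + 2.0083*X.
Residuals: [1.0445, 0.9698, -0.0634, 0.0362, -1.9887].
SSres = 5.9917.

5.9917


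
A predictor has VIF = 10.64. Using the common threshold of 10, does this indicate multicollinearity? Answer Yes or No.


The threshold is 10.
VIF = 10.64 is >= 10.
Multicollinearity indication: Yes.

Yes


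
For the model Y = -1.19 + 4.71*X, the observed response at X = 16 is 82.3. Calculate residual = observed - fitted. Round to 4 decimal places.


Fitted value at X = 16 is yhat = -1.19 + 4.71*16 = 74.1700.
Residual = 82.3 - 74.1700 = 8.1300.

8.1300


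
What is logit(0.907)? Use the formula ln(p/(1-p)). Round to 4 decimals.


The odds are p/(1-p) = 0.907 / 0.093 = 9.7527.
logit(p) = ln(9.7527) = 2.2775.

2.2775


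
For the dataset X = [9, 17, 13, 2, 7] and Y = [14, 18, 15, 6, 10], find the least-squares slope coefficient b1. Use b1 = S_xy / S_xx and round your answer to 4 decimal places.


Calculate xbar = 9.6000, ybar = 12.6000.
S_xx = 131.2000, S_xy = 104.2000.
Using b1 = S_xy / S_xx = 104.2000 / 131.2000, we get b1 = 0.7942.

0.7942


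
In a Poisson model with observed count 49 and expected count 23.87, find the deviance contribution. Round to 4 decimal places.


y/mu = 49/23.87 = 2.052786 (approx.), and ln(49/23.87) = 0.719198.
y * ln(y/mu) = 49 * 0.719198 = 35.240702.
y - mu = 25.13.
D = 2 * (35.240702 - 25.13) = 20.221404, which rounds to 20.2214.

20.2214


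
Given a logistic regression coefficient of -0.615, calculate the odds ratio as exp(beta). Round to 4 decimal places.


exp(-0.615) = 0.5406.
So the odds ratio is 0.5406.

0.5406


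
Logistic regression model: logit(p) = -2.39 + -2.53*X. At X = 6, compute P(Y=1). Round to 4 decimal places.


Compute z = -2.39 + (-2.53)(6) = -17.5700.
exp(-z) = 42712407.0831.
P = 1/(1 + 42712407.0831) = 0.0000.

0.0000


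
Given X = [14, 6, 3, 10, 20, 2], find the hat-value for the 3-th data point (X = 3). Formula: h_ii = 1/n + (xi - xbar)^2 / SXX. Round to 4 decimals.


Mean of X: xbar = 9.1667.
SXX = 240.8333.
For X = 3: h = 1/6 + (3 - 9.1667)^2/240.8333 = 0.3246.

0.3246


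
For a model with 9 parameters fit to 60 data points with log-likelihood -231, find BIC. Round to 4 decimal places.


Compute k*ln(n) = 9*ln(60) = 9*4.094345 = 36.849105.
Then -2*loglik = 462.
BIC = 36.849105 + 462 = 498.849105, which rounds to 498.8491.

498.8491


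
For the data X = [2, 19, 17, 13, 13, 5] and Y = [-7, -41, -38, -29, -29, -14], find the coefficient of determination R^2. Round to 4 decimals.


The fitted line is Y = -3.3848 + -1.9955*X.
SSres = 1.3289, SStot = 891.3333.
R^2 = 1 - SSres/SStot = 0.9985.

0.9985


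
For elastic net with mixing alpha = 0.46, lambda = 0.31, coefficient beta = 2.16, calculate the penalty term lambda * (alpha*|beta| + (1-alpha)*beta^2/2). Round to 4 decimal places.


alpha * |beta| = 0.46 * 2.16 = 0.9936.
(1-alpha) * beta^2/2 = 0.54 * 4.6656/2 = 1.2597.
Total = 0.31 * (0.9936 + 1.2597) = 0.6985.

0.6985


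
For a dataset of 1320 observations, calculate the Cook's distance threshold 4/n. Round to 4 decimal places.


Using the rule of thumb:
Threshold = 4 / 1320 = 0.0030.

0.0030
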